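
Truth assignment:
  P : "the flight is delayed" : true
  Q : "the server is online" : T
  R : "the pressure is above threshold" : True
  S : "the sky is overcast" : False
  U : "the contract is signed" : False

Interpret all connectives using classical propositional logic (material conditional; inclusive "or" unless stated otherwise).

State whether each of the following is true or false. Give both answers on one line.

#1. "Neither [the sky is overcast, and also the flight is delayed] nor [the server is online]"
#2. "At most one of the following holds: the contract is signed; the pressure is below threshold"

#1 False, #2 True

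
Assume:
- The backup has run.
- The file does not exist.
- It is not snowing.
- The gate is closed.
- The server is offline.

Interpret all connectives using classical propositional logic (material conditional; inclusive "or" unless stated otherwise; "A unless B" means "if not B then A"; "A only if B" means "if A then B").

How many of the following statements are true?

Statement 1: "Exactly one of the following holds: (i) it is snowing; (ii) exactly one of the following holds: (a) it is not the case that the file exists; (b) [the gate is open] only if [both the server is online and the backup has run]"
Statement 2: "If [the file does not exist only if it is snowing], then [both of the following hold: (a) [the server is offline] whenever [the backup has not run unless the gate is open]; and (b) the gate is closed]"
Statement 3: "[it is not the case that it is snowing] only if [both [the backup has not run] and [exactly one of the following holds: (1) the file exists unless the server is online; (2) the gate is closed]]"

Let R = "it is snowing" (F), Q = "the file exists" (F), P = "the gate is open" (F), V = "the server is online" (F), D = "the backup has run" (T).

Statement 1: Parsed as R ⊕ (¬Q ⊕ (P → (V ∧ D)))

¬Q = ¬F = T
V ∧ D = F ∧ T = F
P → (V ∧ D) = F → F = T
¬Q ⊕ (P → (V ∧ D)) = T ⊕ T = F
R ⊕ (¬Q ⊕ (P → (V ∧ D))) = F ⊕ F = F
So Statement 1 is false.

Statement 2: Formalization: (¬Q → R) → (((¬D ∨ P) → ¬V) ∧ ¬P)

¬Q = ¬F = T
¬Q → R = T → F = F
¬D = ¬T = F
¬D ∨ P = F ∨ F = F
¬V = ¬F = T
(¬D ∨ P) → ¬V = F → T = T
¬P = ¬F = T
((¬D ∨ P) → ¬V) ∧ ¬P = T ∧ T = T
(¬Q → R) → (((¬D ∨ P) → ¬V) ∧ ¬P) = F → T = T
So Statement 2 is true.

Statement 3: In symbols: ¬R → (¬D ∧ ((Q ∨ V) ⊕ ¬P))

¬R = ¬F = T
¬D = ¬T = F
Q ∨ V = F ∨ F = F
¬P = ¬F = T
(Q ∨ V) ⊕ ¬P = F ⊕ T = T
¬D ∧ ((Q ∨ V) ⊕ ¬P) = F ∧ T = F
¬R → (¬D ∧ ((Q ∨ V) ⊕ ¬P)) = T → F = F
So Statement 3 is false.

1 of the 3 statements is true (Statement 2).

1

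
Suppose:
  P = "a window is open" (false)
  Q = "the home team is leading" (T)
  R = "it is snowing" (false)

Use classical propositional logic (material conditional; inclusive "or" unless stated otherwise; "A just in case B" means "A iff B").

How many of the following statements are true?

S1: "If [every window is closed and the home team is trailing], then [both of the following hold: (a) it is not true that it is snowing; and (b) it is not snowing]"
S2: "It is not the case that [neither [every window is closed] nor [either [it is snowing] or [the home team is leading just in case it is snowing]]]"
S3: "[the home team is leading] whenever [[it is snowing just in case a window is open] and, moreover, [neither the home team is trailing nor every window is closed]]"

S1: Parsed as (¬P ∧ ¬Q) → (¬R ∧ ¬R)

¬P = ¬F = T
¬Q = ¬T = F
¬P ∧ ¬Q = T ∧ F = F
¬R = ¬F = T
¬R = ¬F = T
¬R ∧ ¬R = T ∧ T = T
(¬P ∧ ¬Q) → (¬R ∧ ¬R) = F → T = T
Thus S1 is true.

S2: Formalization: ¬(¬P ↓ (R ∨ (Q ↔ R)))

¬P = ¬F = T
Q ↔ R = T ↔ F = F
R ∨ (Q ↔ R) = F ∨ F = F
¬P ↓ (R ∨ (Q ↔ R)) = T ↓ F = F
¬(¬P ↓ (R ∨ (Q ↔ R))) = ¬F = T
So S2 is true.

S3: Formalization: ((R ↔ P) ∧ (¬Q ↓ ¬P)) → Q

R ↔ P = F ↔ F = T
¬Q = ¬T = F
¬P = ¬F = T
¬Q ↓ ¬P = F ↓ T = F
(R ↔ P) ∧ (¬Q ↓ ¬P) = T ∧ F = F
((R ↔ P) ∧ (¬Q ↓ ¬P)) → Q = F → T = T
Thus S3 is true.

Count: 3.

3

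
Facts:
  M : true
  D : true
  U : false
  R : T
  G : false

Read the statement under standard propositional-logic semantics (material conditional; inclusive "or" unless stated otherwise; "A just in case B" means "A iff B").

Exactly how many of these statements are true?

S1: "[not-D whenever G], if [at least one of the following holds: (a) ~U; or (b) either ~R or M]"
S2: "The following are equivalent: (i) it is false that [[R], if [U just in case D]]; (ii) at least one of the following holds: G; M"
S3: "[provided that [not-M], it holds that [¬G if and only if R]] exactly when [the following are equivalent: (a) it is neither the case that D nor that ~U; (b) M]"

1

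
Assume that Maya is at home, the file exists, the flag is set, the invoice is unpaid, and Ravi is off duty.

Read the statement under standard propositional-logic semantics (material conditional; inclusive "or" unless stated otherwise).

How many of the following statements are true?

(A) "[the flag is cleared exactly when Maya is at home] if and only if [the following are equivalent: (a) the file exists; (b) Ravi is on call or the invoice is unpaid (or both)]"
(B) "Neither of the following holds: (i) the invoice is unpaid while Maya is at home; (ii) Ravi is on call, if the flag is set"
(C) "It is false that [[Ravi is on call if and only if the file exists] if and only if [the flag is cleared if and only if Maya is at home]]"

Let R = "the flag is set" (T), P = "Maya is at home" (T), Q = "the file exists" (T), U = "Ravi is on call" (F), S = "the invoice is paid" (F).

(A): In symbols: (~R <-> P) <-> (Q <-> (U | ~S))

~R = ~T = F
~R <-> P = F <-> T = F
~S = ~F = T
U | ~S = F | T = T
Q <-> (U | ~S) = T <-> T = T
(~R <-> P) <-> (Q <-> (U | ~S)) = F <-> T = F
Thus (A) is false.

(B): This is (~S & P) nor (R -> U).

~S = ~F = T
~S & P = T & T = T
R -> U = T -> F = F
(~S & P) nor (R -> U) = T nor F = F
Thus (B) is false.

(C): Parsed as ~((U <-> Q) <-> (~R <-> P))

U <-> Q = F <-> T = F
~R = ~T = F
~R <-> P = F <-> T = F
(U <-> Q) <-> (~R <-> P) = F <-> F = T
~((U <-> Q) <-> (~R <-> P)) = ~T = F
Thus (C) is false.

True statements: 0 (none).

0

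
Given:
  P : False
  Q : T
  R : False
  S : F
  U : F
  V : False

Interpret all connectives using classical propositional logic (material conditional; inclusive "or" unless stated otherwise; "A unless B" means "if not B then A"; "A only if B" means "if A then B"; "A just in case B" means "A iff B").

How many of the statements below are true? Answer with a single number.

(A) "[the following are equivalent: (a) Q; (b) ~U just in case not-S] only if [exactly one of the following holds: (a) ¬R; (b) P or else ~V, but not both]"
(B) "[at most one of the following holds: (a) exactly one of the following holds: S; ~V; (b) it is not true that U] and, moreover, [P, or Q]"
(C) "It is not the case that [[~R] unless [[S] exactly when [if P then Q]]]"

(A): Formalization: (Q iff (not U iff not S)) -> (not R xor (P xor not V))

not U = not False = True
not S = not False = True
not U iff not S = True iff True = True
Q iff (not U iff not S) = True iff True = True
not R = not False = True
not V = not False = True
P xor not V = False xor True = True
not R xor (P xor not V) = True xor True = False
(Q iff (not U iff not S)) -> (not R xor (P xor not V)) = True -> False = False
Thus (A) is false.

(B): Parsed as ((S xor not V) nand not U) and (P or Q)

not V = not False = True
S xor not V = False xor True = True
not U = not False = True
(S xor not V) nand not U = True nand True = False
P or Q = False or True = True
((S xor not V) nand not U) and (P or Q) = False and True = False
So (B) is false.

(C): This is not (not R or (S iff (P -> Q))).

not R = not False = True
P -> Q = False -> True = True
S iff (P -> Q) = False iff True = False
not R or (S iff (P -> Q)) = True or False = True
not (not R or (S iff (P -> Q))) = not True = False
Thus (C) is false.

Count: 0.

0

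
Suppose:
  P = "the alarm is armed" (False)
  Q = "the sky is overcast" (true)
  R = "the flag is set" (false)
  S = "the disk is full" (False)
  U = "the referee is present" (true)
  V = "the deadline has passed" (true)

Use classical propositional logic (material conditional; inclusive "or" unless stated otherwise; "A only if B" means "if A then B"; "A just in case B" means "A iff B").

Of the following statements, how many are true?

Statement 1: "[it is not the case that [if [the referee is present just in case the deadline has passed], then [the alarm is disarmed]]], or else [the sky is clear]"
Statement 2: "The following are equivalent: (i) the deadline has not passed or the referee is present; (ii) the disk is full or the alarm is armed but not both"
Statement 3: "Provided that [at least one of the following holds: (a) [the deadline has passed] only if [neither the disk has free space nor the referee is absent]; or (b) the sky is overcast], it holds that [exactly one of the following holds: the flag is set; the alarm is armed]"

0

Statement 1: This is ¬((U ↔ V) → ¬P) ∨ ¬Q.

U ↔ V = T ↔ T = T
¬P = ¬F = T
(U ↔ V) → ¬P = T → T = T
¬((U ↔ V) → ¬P) = ¬T = F
¬Q = ¬T = F
¬((U ↔ V) → ¬P) ∨ ¬Q = F ∨ F = F
Hence Statement 1 is false.

Statement 2: This is (¬V ∨ U) ↔ (S ⊕ P).

¬V = ¬T = F
¬V ∨ U = F ∨ T = T
S ⊕ P = F ⊕ F = F
(¬V ∨ U) ↔ (S ⊕ P) = T ↔ F = F
Hence Statement 2 is false.

Statement 3: In symbols: ((V → (¬S ↓ ¬U)) ∨ Q) → (R ⊕ P)

¬S = ¬F = T
¬U = ¬T = F
¬S ↓ ¬U = T ↓ F = F
V → (¬S ↓ ¬U) = T → F = F
(V → (¬S ↓ ¬U)) ∨ Q = F ∨ T = T
R ⊕ P = F ⊕ F = F
((V → (¬S ↓ ¬U)) ∨ Q) → (R ⊕ P) = T → F = F
So Statement 3 is false.

0 of the 3 statements are true (none).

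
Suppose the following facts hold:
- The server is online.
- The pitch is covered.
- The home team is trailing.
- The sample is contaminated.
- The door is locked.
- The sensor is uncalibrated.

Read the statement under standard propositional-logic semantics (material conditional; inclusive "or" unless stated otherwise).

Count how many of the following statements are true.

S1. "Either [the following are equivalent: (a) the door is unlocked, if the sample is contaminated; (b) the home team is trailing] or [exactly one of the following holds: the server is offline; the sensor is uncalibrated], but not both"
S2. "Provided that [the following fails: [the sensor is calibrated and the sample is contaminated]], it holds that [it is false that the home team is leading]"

2

Let M = "the sample is contaminated" (True), H = "the door is locked" (True), G = "the home team is leading" (False), P = "the server is online" (True), L = "the sensor is calibrated" (False).

S1: Parsed as ((M -> not H) iff not G) xor (not P xor not L)

not H = not True = False
M -> not H = True -> False = False
not G = not False = True
(M -> not H) iff not G = False iff True = False
not P = not True = False
not L = not False = True
not P xor not L = False xor True = True
((M -> not H) iff not G) xor (not P xor not L) = False xor True = True
So S1 is true.

S2: Formalization: not (L and M) -> not G

L and M = False and True = False
not (L and M) = not False = True
not G = not False = True
not (L and M) -> not G = True -> True = True
So S2 is true.

Count: 2.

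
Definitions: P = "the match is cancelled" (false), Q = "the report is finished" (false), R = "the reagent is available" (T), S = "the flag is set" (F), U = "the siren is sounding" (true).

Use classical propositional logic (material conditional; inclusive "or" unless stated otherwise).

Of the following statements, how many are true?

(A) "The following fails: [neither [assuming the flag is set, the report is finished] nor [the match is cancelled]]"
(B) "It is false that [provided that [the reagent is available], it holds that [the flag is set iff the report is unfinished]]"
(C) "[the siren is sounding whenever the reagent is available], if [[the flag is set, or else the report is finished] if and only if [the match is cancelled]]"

3

(A): Parsed as ~((S -> Q) nor P)

S -> Q = F -> F = T
(S -> Q) nor P = T nor F = F
~((S -> Q) nor P) = ~F = T
Hence (A) is true.

(B): In symbols: ~(R -> (S <-> ~Q))

~Q = ~F = T
S <-> ~Q = F <-> T = F
R -> (S <-> ~Q) = T -> F = F
~(R -> (S <-> ~Q)) = ~F = T
Hence (B) is true.

(C): Parsed as ((S | Q) <-> P) -> (R -> U)

S | Q = F | F = F
(S | Q) <-> P = F <-> F = T
R -> U = T -> T = T
((S | Q) <-> P) -> (R -> U) = T -> T = T
So (C) is true.

Count: 3.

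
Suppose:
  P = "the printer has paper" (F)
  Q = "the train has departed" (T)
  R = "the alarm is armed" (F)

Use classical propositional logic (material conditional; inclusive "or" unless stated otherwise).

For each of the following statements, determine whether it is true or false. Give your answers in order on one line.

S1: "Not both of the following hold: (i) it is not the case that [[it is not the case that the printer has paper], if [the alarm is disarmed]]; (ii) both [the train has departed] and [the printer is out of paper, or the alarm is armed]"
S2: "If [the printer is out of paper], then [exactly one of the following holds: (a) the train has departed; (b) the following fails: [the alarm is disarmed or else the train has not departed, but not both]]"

S1: This is ¬(¬R → ¬P) ↑ (Q ∧ (¬P ∨ R)).

¬R = ¬F = T
¬P = ¬F = T
¬R → ¬P = T → T = T
¬(¬R → ¬P) = ¬T = F
¬P = ¬F = T
¬P ∨ R = T ∨ F = T
Q ∧ (¬P ∨ R) = T ∧ T = T
¬(¬R → ¬P) ↑ (Q ∧ (¬P ∨ R)) = F ↑ T = T
So S1 is true.

S2: Formalization: ¬P → (Q ⊕ ¬(¬R ⊕ ¬Q))

¬P = ¬F = T
¬R = ¬F = T
¬Q = ¬T = F
¬R ⊕ ¬Q = T ⊕ F = T
¬(¬R ⊕ ¬Q) = ¬T = F
Q ⊕ ¬(¬R ⊕ ¬Q) = T ⊕ F = T
¬P → (Q ⊕ ¬(¬R ⊕ ¬Q)) = T → T = T
So S2 is true.

S1 True, S2 True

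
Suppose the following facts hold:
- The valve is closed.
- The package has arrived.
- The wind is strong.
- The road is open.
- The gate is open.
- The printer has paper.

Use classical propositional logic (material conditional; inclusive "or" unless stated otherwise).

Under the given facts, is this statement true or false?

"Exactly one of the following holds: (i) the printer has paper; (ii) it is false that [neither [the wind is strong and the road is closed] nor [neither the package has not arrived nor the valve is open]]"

Let Q = "the printer has paper" (T), K = "the wind is strong" (T), N = "the road is closed" (F), S = "the package has arrived" (T), R = "the valve is open" (F).
This is Q ⊕ ¬((K ∧ N) ↓ (¬S ↓ R)).

K ∧ N = T ∧ F = F
¬S = ¬T = F
¬S ↓ R = F ↓ F = T
(K ∧ N) ↓ (¬S ↓ R) = F ↓ T = F
¬((K ∧ N) ↓ (¬S ↓ R)) = ¬F = T
Q ⊕ ¬((K ∧ N) ↓ (¬S ↓ R)) = T ⊕ T = F

false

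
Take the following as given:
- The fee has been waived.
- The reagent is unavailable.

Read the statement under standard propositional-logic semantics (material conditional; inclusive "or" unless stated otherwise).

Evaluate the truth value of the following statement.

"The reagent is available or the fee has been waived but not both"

True.

Let Q = "the reagent is available" (F), P = "the fee has been waived" (T).
In symbols: Q ⊕ P

Q ⊕ P = F ⊕ T = T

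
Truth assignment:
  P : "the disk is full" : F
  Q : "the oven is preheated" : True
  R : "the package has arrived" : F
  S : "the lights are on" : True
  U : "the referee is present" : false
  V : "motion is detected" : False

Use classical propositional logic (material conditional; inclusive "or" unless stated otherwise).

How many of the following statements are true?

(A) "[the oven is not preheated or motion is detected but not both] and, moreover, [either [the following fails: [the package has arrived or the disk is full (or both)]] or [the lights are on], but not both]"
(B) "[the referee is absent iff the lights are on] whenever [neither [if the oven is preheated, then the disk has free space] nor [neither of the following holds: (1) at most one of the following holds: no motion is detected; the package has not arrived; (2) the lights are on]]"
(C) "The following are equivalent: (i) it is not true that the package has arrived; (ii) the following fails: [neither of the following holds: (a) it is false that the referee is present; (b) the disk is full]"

2

(A): Formalization: (not Q xor V) and (not (R or P) xor S)

not Q = not True = False
not Q xor V = False xor False = False
R or P = False or False = False
not (R or P) = not False = True
not (R or P) xor S = True xor True = False
(not Q xor V) and (not (R or P) xor S) = False and False = False
Hence (A) is false.

(B): Parsed as ((Q -> not P) nor ((not V nand not R) nor S)) -> (not U iff S)

not P = not False = True
Q -> not P = True -> True = True
not V = not False = True
not R = not False = True
not V nand not R = True nand True = False
(not V nand not R) nor S = False nor True = False
(Q -> not P) nor ((not V nand not R) nor S) = True nor False = False
not U = not False = True
not U iff S = True iff True = True
((Q -> not P) nor ((not V nand not R) nor S)) -> (not U iff S) = False -> True = True
So (B) is true.

(C): In symbols: not R iff not (not U nor P)

not R = not False = True
not U = not False = True
not U nor P = True nor False = False
not (not U nor P) = not False = True
not R iff not (not U nor P) = True iff True = True
Thus (C) is true.

Count: 2.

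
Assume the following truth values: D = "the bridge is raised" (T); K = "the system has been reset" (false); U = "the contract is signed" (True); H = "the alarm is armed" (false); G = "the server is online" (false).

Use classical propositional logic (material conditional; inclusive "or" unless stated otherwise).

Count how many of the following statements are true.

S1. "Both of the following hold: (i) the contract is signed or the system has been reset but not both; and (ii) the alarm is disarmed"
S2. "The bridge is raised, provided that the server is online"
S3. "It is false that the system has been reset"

3

S1: Formalization: (U xor K) and not H

U xor K = True xor False = True
not H = not False = True
(U xor K) and not H = True and True = True
Hence S1 is true.

S2: Parsed as G -> D

G -> D = False -> True = True
Hence S2 is true.

S3: Parsed as not K

not K = not False = True
Hence S3 is true.

True statements: 3 (S1, S2, S3).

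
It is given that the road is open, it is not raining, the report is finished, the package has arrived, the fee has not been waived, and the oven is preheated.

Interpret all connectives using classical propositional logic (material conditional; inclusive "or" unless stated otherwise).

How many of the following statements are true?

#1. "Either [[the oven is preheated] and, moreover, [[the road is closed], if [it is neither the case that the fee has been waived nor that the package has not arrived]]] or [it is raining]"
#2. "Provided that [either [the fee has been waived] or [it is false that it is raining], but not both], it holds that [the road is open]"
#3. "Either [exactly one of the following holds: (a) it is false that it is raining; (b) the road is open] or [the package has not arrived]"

Let V = "the oven is preheated" (True), U = "the fee has been waived" (False), S = "the package has arrived" (True), P = "the road is closed" (False), Q = "it is raining" (False).

#1: Formalization: (V and ((U nor not S) -> P)) or Q

not S = not True = False
U nor not S = False nor False = True
(U nor not S) -> P = True -> False = False
V and ((U nor not S) -> P) = True and False = False
(V and ((U nor not S) -> P)) or Q = False or False = False
Hence #1 is false.

#2: In symbols: (U xor not Q) -> not P

not Q = not False = True
U xor not Q = False xor True = True
not P = not False = True
(U xor not Q) -> not P = True -> True = True
So #2 is true.

#3: Formalization: (not Q xor not P) or not S

not Q = not False = True
not P = not False = True
not Q xor not P = True xor True = False
not S = not True = False
(not Q xor not P) or not S = False or False = False
Thus #3 is false.

True statements: 1 (#2).

1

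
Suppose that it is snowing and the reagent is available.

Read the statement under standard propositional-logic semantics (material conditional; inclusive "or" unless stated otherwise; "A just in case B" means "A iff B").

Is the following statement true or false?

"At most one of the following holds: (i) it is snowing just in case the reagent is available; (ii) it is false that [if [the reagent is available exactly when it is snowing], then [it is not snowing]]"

False.

Let P = "it is snowing" (T), Q = "the reagent is available" (T).
Parsed as (P ↔ Q) ↑ ¬((Q ↔ P) → ¬P)

P ↔ Q = T ↔ T = T
Q ↔ P = T ↔ T = T
¬P = ¬T = F
(Q ↔ P) → ¬P = T → F = F
¬((Q ↔ P) → ¬P) = ¬F = T
(P ↔ Q) ↑ ¬((Q ↔ P) → ¬P) = T ↑ T = F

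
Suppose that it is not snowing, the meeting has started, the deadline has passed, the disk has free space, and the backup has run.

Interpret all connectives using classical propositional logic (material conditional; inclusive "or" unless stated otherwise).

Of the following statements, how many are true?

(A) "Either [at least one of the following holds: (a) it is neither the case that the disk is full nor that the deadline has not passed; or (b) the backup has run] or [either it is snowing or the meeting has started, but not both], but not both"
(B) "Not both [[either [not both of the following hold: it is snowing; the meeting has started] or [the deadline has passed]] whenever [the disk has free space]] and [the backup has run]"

0

Let M = "the disk is full" (False), U = "the deadline has passed" (True), V = "the backup has run" (True), G = "it is snowing" (False), P = "the meeting has started" (True).

(A): Formalization: ((M nor not U) or V) xor (G xor P)

not U = not True = False
M nor not U = False nor False = True
(M nor not U) or V = True or True = True
G xor P = False xor True = True
((M nor not U) or V) xor (G xor P) = True xor True = False
Hence (A) is false.

(B): Formalization: (not M -> ((G nand P) or U)) nand V

not M = not False = True
G nand P = False nand True = True
(G nand P) or U = True or True = True
not M -> ((G nand P) or U) = True -> True = True
(not M -> ((G nand P) or U)) nand V = True nand True = False
So (B) is false.

True statements: 0 (none).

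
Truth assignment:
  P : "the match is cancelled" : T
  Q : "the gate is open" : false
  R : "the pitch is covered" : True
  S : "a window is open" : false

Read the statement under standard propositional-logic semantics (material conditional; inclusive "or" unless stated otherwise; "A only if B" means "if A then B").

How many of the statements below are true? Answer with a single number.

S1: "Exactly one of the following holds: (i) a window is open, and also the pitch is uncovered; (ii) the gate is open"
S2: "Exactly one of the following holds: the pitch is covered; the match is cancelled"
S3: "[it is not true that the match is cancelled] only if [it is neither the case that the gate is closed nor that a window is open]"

1

S1: This is (S ∧ ¬R) ⊕ Q.

¬R = ¬T = F
S ∧ ¬R = F ∧ F = F
(S ∧ ¬R) ⊕ Q = F ⊕ F = F
Thus S1 is false.

S2: Formalization: R ⊕ P

R ⊕ P = T ⊕ T = F
Thus S2 is false.

S3: This is ¬P → (¬Q ↓ S).

¬P = ¬T = F
¬Q = ¬F = T
¬Q ↓ S = T ↓ F = F
¬P → (¬Q ↓ S) = F → F = T
So S3 is true.

1 of the 3 statements is true.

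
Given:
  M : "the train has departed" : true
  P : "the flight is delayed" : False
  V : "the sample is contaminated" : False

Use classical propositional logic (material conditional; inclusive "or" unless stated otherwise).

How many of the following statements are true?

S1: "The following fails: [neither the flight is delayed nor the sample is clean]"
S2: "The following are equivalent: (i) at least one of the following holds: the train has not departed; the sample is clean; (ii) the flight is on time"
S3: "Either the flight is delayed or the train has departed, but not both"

3

S1: Formalization: ~(P nor ~V)

~V = ~F = T
P nor ~V = F nor T = F
~(P nor ~V) = ~F = T
Hence S1 is true.

S2: Formalization: (~M | ~V) <-> ~P

~M = ~T = F
~V = ~F = T
~M | ~V = F | T = T
~P = ~F = T
(~M | ~V) <-> ~P = T <-> T = T
Hence S2 is true.

S3: In symbols: P xor M

P xor M = F xor T = T
Hence S3 is true.

Count: 3.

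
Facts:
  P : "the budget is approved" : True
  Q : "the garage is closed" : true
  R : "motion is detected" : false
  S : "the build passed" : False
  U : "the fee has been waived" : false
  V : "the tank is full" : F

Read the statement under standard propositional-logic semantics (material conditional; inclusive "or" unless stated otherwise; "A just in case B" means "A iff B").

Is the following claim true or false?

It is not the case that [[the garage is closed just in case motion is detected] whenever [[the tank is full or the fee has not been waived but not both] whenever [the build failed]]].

true

Values: S=F, V=F, U=F, Q=T, R=F.
This is ~((~S -> (V xor ~U)) -> (Q <-> R)).

~S = ~F = T
~U = ~F = T
V xor ~U = F xor T = T
~S -> (V xor ~U) = T -> T = T
Q <-> R = T <-> F = F
(~S -> (V xor ~U)) -> (Q <-> R) = T -> F = F
~((~S -> (V xor ~U)) -> (Q <-> R)) = ~F = T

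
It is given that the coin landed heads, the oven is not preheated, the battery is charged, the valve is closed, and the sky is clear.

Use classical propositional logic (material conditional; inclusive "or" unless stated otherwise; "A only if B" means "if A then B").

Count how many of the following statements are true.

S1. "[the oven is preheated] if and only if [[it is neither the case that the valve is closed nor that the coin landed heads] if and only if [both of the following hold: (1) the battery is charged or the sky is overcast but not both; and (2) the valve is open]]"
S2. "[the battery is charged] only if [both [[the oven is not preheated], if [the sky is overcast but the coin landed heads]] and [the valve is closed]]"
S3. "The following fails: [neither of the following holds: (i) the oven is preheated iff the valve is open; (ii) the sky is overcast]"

Let P = "the oven is preheated" (F), N = "the valve is open" (F), V = "the coin landed heads" (T), S = "the battery is charged" (T), L = "the sky is overcast" (F).

S1: Parsed as P <-> ((~N nor V) <-> ((S xor L) & N))

~N = ~F = T
~N nor V = T nor T = F
S xor L = T xor F = T
(S xor L) & N = T & F = F
(~N nor V) <-> ((S xor L) & N) = F <-> F = T
P <-> ((~N nor V) <-> ((S xor L) & N)) = F <-> T = F
So S1 is false.

S2: Formalization: S -> (((L & V) -> ~P) & ~N)

L & V = F & T = F
~P = ~F = T
(L & V) -> ~P = F -> T = T
~N = ~F = T
((L & V) -> ~P) & ~N = T & T = T
S -> (((L & V) -> ~P) & ~N) = T -> T = T
Thus S2 is true.

S3: In symbols: ~((P <-> N) nor L)

P <-> N = F <-> F = T
(P <-> N) nor L = T nor F = F
~((P <-> N) nor L) = ~F = T
Hence S3 is true.

2 of the 3 statements are true (S2, S3).

2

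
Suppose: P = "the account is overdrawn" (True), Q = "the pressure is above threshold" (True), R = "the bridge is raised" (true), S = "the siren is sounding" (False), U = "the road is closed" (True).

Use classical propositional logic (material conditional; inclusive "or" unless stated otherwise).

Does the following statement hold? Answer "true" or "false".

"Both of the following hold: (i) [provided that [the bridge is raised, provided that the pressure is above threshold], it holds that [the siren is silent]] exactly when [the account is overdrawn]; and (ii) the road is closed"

true

Values: Q=True, R=True, S=False, P=True, U=True.
This is (((Q -> R) -> not S) iff P) and U.

Q -> R = True -> True = True
not S = not False = True
(Q -> R) -> not S = True -> True = True
((Q -> R) -> not S) iff P = True iff True = True
(((Q -> R) -> not S) iff P) and U = True and True = True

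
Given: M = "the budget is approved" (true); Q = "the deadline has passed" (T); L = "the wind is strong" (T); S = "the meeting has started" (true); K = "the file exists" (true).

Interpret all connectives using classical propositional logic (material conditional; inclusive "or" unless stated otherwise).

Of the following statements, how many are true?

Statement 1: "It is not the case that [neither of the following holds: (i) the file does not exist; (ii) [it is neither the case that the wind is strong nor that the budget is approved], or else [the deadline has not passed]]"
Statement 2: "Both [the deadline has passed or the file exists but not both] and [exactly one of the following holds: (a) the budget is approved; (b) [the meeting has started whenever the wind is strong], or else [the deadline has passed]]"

Statement 1: Parsed as not (not K nor ((L nor M) or not Q))

not K = not True = False
L nor M = True nor True = False
not Q = not True = False
(L nor M) or not Q = False or False = False
not K nor ((L nor M) or not Q) = False nor False = True
not (not K nor ((L nor M) or not Q)) = not True = False
Hence Statement 1 is false.

Statement 2: This is (Q xor K) and (M xor ((L -> S) or Q)).

Q xor K = True xor True = False
L -> S = True -> True = True
(L -> S) or Q = True or True = True
M xor ((L -> S) or Q) = True xor True = False
(Q xor K) and (M xor ((L -> S) or Q)) = False and False = False
Hence Statement 2 is false.

Count: 0.

0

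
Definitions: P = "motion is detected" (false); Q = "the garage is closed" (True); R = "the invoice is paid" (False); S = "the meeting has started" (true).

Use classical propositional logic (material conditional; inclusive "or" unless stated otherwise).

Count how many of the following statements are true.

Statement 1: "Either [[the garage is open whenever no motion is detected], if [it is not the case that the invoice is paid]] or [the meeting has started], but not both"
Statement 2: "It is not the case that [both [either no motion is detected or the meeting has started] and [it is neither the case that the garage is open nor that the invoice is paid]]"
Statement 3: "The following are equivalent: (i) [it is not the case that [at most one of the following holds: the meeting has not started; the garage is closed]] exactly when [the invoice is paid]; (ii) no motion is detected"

Statement 1: Formalization: (~R -> (~P -> ~Q)) xor S

~R = ~F = T
~P = ~F = T
~Q = ~T = F
~P -> ~Q = T -> F = F
~R -> (~P -> ~Q) = T -> F = F
(~R -> (~P -> ~Q)) xor S = F xor T = T
Hence Statement 1 is true.

Statement 2: In symbols: ~((~P | S) & (~Q nor R))

~P = ~F = T
~P | S = T | T = T
~Q = ~T = F
~Q nor R = F nor F = T
(~P | S) & (~Q nor R) = T & T = T
~((~P | S) & (~Q nor R)) = ~T = F
Thus Statement 2 is false.

Statement 3: In symbols: (~(~S nand Q) <-> R) <-> ~P

~S = ~T = F
~S nand Q = F nand T = T
~(~S nand Q) = ~T = F
~(~S nand Q) <-> R = F <-> F = T
~P = ~F = T
(~(~S nand Q) <-> R) <-> ~P = T <-> T = T
Hence Statement 3 is true.

Count: 2.

2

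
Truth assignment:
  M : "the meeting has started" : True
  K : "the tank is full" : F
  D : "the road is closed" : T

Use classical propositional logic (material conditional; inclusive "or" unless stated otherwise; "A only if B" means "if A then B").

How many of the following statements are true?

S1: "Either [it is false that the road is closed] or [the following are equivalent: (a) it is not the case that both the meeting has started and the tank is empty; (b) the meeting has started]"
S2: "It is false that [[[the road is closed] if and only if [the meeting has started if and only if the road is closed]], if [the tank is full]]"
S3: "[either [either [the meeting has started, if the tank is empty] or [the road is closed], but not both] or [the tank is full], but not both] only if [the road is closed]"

S1: This is ¬D ∨ ((M ↑ ¬K) ↔ M).

¬D = ¬T = F
¬K = ¬F = T
M ↑ ¬K = T ↑ T = F
(M ↑ ¬K) ↔ M = F ↔ T = F
¬D ∨ ((M ↑ ¬K) ↔ M) = F ∨ F = F
Thus S1 is false.

S2: This is ¬(K → (D ↔ (M ↔ D))).

M ↔ D = T ↔ T = T
D ↔ (M ↔ D) = T ↔ T = T
K → (D ↔ (M ↔ D)) = F → T = T
¬(K → (D ↔ (M ↔ D))) = ¬T = F
Hence S2 is false.

S3: In symbols: (((¬K → M) ⊕ D) ⊕ K) → D

¬K = ¬F = T
¬K → M = T → T = T
(¬K → M) ⊕ D = T ⊕ T = F
((¬K → M) ⊕ D) ⊕ K = F ⊕ F = F
(((¬K → M) ⊕ D) ⊕ K) → D = F → T = T
Thus S3 is true.

Count: 1.

1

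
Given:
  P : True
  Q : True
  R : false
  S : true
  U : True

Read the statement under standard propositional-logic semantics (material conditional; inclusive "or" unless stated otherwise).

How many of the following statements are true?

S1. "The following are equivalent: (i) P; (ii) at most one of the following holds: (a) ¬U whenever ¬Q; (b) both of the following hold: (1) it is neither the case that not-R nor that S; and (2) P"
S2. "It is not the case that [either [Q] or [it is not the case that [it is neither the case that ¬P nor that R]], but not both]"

S1: Formalization: P ↔ ((¬Q → ¬U) ↑ ((¬R ↓ S) ∧ P))

¬Q = ¬T = F
¬U = ¬T = F
¬Q → ¬U = F → F = T
¬R = ¬F = T
¬R ↓ S = T ↓ T = F
(¬R ↓ S) ∧ P = F ∧ T = F
(¬Q → ¬U) ↑ ((¬R ↓ S) ∧ P) = T ↑ F = T
P ↔ ((¬Q → ¬U) ↑ ((¬R ↓ S) ∧ P)) = T ↔ T = T
Hence S1 is true.

S2: Formalization: ¬(Q ⊕ ¬(¬P ↓ R))

¬P = ¬T = F
¬P ↓ R = F ↓ F = T
¬(¬P ↓ R) = ¬T = F
Q ⊕ ¬(¬P ↓ R) = T ⊕ F = T
¬(Q ⊕ ¬(¬P ↓ R)) = ¬T = F
Thus S2 is false.

1 of the 2 statements is true (S1).

1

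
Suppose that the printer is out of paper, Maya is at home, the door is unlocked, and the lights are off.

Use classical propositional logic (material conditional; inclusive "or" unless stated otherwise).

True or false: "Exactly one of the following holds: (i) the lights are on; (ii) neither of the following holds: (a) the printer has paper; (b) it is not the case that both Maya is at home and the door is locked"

Let G = "the lights are on" (F), N = "the printer has paper" (F), P = "Maya is at home" (T), H = "the door is locked" (F).
In symbols: G xor (N nor (P nand H))

P nand H = T nand F = T
N nor (P nand H) = F nor T = F
G xor (N nor (P nand H)) = F xor F = F

False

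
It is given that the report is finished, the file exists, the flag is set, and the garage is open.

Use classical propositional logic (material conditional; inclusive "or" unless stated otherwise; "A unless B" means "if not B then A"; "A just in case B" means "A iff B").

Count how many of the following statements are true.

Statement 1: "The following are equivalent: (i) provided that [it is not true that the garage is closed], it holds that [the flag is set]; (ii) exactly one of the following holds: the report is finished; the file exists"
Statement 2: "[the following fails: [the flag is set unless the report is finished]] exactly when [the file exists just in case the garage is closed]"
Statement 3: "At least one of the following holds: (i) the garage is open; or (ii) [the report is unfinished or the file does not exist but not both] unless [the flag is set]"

2

Let G = "the garage is closed" (False), P = "the flag is set" (True), N = "the report is finished" (True), M = "the file exists" (True).

Statement 1: Parsed as (not G -> P) iff (N xor M)

not G = not False = True
not G -> P = True -> True = True
N xor M = True xor True = False
(not G -> P) iff (N xor M) = True iff False = False
So Statement 1 is false.

Statement 2: Parsed as not (P or N) iff (M iff G)

P or N = True or True = True
not (P or N) = not True = False
M iff G = True iff False = False
not (P or N) iff (M iff G) = False iff False = True
Hence Statement 2 is true.

Statement 3: In symbols: not G or ((not N xor not M) or P)

not G = not False = True
not N = not True = False
not M = not True = False
not N xor not M = False xor False = False
(not N xor not M) or P = False or True = True
not G or ((not N xor not M) or P) = True or True = True
Hence Statement 3 is true.

True statements: 2.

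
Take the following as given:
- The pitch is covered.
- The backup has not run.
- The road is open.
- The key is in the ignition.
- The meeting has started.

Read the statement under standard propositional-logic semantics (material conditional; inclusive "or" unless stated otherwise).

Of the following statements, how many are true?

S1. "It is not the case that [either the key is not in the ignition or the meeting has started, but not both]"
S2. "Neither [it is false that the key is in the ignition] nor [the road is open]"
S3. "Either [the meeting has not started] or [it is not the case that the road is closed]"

1

Let N = "the key is in the ignition" (T), W = "the meeting has started" (T), D = "the road is closed" (F).

S1: This is ¬(¬N ⊕ W).

¬N = ¬T = F
¬N ⊕ W = F ⊕ T = T
¬(¬N ⊕ W) = ¬T = F
Hence S1 is false.

S2: Formalization: ¬N ↓ ¬D

¬N = ¬T = F
¬D = ¬F = T
¬N ↓ ¬D = F ↓ T = F
So S2 is false.

S3: In symbols: ¬W ∨ ¬D

¬W = ¬T = F
¬D = ¬F = T
¬W ∨ ¬D = F ∨ T = T
So S3 is true.

1 of the 3 statements is true.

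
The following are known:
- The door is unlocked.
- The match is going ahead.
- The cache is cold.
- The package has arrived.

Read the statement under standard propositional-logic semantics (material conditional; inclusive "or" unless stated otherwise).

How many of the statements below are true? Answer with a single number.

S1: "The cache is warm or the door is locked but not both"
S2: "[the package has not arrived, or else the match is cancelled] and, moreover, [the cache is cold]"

0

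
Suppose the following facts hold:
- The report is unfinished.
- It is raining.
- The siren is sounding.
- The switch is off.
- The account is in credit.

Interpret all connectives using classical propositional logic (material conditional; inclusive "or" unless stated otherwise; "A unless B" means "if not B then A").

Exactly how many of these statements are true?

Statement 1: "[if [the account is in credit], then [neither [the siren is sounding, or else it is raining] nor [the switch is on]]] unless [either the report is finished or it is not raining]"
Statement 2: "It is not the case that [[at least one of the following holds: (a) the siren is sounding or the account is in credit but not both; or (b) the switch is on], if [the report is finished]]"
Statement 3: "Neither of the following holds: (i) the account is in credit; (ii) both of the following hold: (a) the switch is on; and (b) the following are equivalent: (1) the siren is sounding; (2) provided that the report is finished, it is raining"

Let W = "the account is overdrawn" (F), M = "the siren is sounding" (T), G = "it is raining" (T), R = "the switch is on" (F), K = "the report is finished" (F).

Statement 1: In symbols: (¬W → ((M ∨ G) ↓ R)) ∨ (K ∨ ¬G)

¬W = ¬F = T
M ∨ G = T ∨ T = T
(M ∨ G) ↓ R = T ↓ F = F
¬W → ((M ∨ G) ↓ R) = T → F = F
¬G = ¬T = F
K ∨ ¬G = F ∨ F = F
(¬W → ((M ∨ G) ↓ R)) ∨ (K ∨ ¬G) = F ∨ F = F
Thus Statement 1 is false.

Statement 2: In symbols: ¬(K → ((M ⊕ ¬W) ∨ R))

¬W = ¬F = T
M ⊕ ¬W = T ⊕ T = F
(M ⊕ ¬W) ∨ R = F ∨ F = F
K → ((M ⊕ ¬W) ∨ R) = F → F = T
¬(K → ((M ⊕ ¬W) ∨ R)) = ¬T = F
Hence Statement 2 is false.

Statement 3: Formalization: ¬W ↓ (R ∧ (M ↔ (K → G)))

¬W = ¬F = T
K → G = F → T = T
M ↔ (K → G) = T ↔ T = T
R ∧ (M ↔ (K → G)) = F ∧ T = F
¬W ↓ (R ∧ (M ↔ (K → G))) = T ↓ F = F
So Statement 3 is false.

Count: 0.

0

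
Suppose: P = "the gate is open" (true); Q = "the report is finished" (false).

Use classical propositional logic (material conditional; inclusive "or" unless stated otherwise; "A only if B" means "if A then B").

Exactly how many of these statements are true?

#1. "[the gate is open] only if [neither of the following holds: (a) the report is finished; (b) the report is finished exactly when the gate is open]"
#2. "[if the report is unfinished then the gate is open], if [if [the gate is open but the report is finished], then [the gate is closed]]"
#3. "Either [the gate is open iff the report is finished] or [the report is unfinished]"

3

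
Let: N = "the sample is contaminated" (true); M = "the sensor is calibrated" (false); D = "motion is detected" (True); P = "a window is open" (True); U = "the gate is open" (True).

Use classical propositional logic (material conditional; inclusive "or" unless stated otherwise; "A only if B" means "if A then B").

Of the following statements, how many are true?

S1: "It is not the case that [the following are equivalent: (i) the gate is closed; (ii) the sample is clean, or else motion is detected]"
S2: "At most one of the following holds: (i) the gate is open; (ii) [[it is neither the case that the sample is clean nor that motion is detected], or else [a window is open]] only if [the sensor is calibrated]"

S1: Formalization: ¬(¬U ↔ (¬N ∨ D))

¬U = ¬T = F
¬N = ¬T = F
¬N ∨ D = F ∨ T = T
¬U ↔ (¬N ∨ D) = F ↔ T = F
¬(¬U ↔ (¬N ∨ D)) = ¬F = T
Thus S1 is true.

S2: This is U ↑ (((¬N ↓ D) ∨ P) → M).

¬N = ¬T = F
¬N ↓ D = F ↓ T = F
(¬N ↓ D) ∨ P = F ∨ T = T
((¬N ↓ D) ∨ P) → M = T → F = F
U ↑ (((¬N ↓ D) ∨ P) → M) = T ↑ F = T
Hence S2 is true.

Count: 2.

2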